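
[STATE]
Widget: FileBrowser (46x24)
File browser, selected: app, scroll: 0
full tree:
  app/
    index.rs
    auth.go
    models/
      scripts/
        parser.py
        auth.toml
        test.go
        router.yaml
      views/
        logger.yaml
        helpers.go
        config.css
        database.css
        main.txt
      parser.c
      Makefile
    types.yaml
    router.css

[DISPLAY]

> [-] app/                                    
    index.rs                                  
    auth.go                                   
    [+] models/                               
    types.yaml                                
    router.css                                
                                              
                                              
                                              
                                              
                                              
                                              
                                              
                                              
                                              
                                              
                                              
                                              
                                              
                                              
                                              
                                              
                                              
                                              


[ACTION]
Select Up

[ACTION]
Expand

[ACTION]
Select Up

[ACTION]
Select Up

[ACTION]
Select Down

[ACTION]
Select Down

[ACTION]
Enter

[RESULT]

  [-] app/                                    
    index.rs                                  
  > auth.go                                   
    [+] models/                               
    types.yaml                                
    router.css                                
                                              
                                              
                                              
                                              
                                              
                                              
                                              
                                              
                                              
                                              
                                              
                                              
                                              
                                              
                                              
                                              
                                              
                                              


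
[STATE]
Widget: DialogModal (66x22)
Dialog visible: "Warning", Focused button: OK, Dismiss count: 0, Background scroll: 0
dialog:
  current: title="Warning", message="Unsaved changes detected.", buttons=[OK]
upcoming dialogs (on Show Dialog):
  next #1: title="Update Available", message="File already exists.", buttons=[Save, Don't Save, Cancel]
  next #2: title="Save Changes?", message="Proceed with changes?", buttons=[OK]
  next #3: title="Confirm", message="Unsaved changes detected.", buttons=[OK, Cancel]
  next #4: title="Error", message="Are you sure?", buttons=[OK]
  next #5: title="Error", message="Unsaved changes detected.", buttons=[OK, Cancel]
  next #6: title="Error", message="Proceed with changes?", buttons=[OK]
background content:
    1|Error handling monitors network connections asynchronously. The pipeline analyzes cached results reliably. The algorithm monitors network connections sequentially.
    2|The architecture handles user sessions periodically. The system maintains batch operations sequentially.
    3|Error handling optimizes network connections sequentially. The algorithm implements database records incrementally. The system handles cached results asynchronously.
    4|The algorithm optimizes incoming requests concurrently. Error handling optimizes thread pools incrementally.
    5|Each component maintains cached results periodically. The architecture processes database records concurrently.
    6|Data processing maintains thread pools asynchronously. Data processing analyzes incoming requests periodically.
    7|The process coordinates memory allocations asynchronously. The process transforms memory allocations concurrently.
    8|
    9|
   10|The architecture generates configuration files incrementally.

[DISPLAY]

Error handling monitors network connections asynchronously. The pi
The architecture handles user sessions periodically. The system ma
Error handling optimizes network connections sequentially. The alg
The algorithm optimizes incoming requests concurrently. Error hand
Each component maintains cached results periodically. The architec
Data processing maintains thread pools asynchronously. Data proces
The process coordinates memory allocations asynchronously. The pro
                                                                  
                  ┌───────────────────────────┐                   
The architecture g│          Warning          │incrementally.     
                  │ Unsaved changes detected. │                   
                  │            [OK]           │                   
                  └───────────────────────────┘                   
                                                                  
                                                                  
                                                                  
                                                                  
                                                                  
                                                                  
                                                                  
                                                                  
                                                                  


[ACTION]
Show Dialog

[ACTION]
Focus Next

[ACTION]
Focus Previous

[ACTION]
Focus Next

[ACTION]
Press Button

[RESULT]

Error handling monitors network connections asynchronously. The pi
The architecture handles user sessions periodically. The system ma
Error handling optimizes network connections sequentially. The alg
The algorithm optimizes incoming requests concurrently. Error hand
Each component maintains cached results periodically. The architec
Data processing maintains thread pools asynchronously. Data proces
The process coordinates memory allocations asynchronously. The pro
                                                                  
                                                                  
The architecture generates configuration files incrementally.     
                                                                  
                                                                  
                                                                  
                                                                  
                                                                  
                                                                  
                                                                  
                                                                  
                                                                  
                                                                  
                                                                  
                                                                  


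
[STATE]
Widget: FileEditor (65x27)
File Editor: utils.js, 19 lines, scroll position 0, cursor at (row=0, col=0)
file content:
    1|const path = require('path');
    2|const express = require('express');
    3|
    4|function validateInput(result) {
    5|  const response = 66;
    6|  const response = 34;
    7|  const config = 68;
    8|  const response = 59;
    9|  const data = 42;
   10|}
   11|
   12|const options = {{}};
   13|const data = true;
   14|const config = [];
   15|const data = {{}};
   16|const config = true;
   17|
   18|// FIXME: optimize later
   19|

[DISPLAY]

█onst path = require('path');                                   ▲
const express = require('express');                             █
                                                                ░
function validateInput(result) {                                ░
  const response = 66;                                          ░
  const response = 34;                                          ░
  const config = 68;                                            ░
  const response = 59;                                          ░
  const data = 42;                                              ░
}                                                               ░
                                                                ░
const options = {{}};                                           ░
const data = true;                                              ░
const config = [];                                              ░
const data = {{}};                                              ░
const config = true;                                            ░
                                                                ░
// FIXME: optimize later                                        ░
                                                                ░
                                                                ░
                                                                ░
                                                                ░
                                                                ░
                                                                ░
                                                                ░
                                                                ░
                                                                ▼


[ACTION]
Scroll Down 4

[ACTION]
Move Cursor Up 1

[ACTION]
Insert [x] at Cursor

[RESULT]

x█onst path = require('path');                                  ▲
const express = require('express');                             █
                                                                ░
function validateInput(result) {                                ░
  const response = 66;                                          ░
  const response = 34;                                          ░
  const config = 68;                                            ░
  const response = 59;                                          ░
  const data = 42;                                              ░
}                                                               ░
                                                                ░
const options = {{}};                                           ░
const data = true;                                              ░
const config = [];                                              ░
const data = {{}};                                              ░
const config = true;                                            ░
                                                                ░
// FIXME: optimize later                                        ░
                                                                ░
                                                                ░
                                                                ░
                                                                ░
                                                                ░
                                                                ░
                                                                ░
                                                                ░
                                                                ▼


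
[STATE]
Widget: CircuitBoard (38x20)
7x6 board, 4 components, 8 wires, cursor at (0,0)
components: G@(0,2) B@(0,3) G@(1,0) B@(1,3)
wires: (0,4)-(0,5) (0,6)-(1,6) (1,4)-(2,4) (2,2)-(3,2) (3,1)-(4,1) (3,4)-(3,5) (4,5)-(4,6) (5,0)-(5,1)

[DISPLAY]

   0 1 2 3 4 5 6                      
0  [.]      G   B   · ─ ·   ·         
                            │         
1   G           B   ·       ·         
                    │                 
2           ·       ·                 
            │                         
3       ·   ·       · ─ ·             
        │                             
4       ·               · ─ ·         
                                      
5   · ─ ·                             
Cursor: (0,0)                         
                                      
                                      
                                      
                                      
                                      
                                      
                                      


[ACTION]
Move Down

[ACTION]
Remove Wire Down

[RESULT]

   0 1 2 3 4 5 6                      
0           G   B   · ─ ·   ·         
                            │         
1  [G]          B   ·       ·         
                    │                 
2           ·       ·                 
            │                         
3       ·   ·       · ─ ·             
        │                             
4       ·               · ─ ·         
                                      
5   · ─ ·                             
Cursor: (1,0)                         
                                      
                                      
                                      
                                      
                                      
                                      
                                      


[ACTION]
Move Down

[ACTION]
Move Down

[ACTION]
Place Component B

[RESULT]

   0 1 2 3 4 5 6                      
0           G   B   · ─ ·   ·         
                            │         
1   G           B   ·       ·         
                    │                 
2           ·       ·                 
            │                         
3  [B]  ·   ·       · ─ ·             
        │                             
4       ·               · ─ ·         
                                      
5   · ─ ·                             
Cursor: (3,0)                         
                                      
                                      
                                      
                                      
                                      
                                      
                                      


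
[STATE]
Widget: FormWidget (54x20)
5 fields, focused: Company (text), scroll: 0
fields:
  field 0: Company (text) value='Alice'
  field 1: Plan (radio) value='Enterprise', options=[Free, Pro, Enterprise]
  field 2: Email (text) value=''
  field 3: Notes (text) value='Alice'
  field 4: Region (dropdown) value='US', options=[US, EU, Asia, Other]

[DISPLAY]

> Company:    [Alice                                 ]
  Plan:       ( ) Free  ( ) Pro  (●) Enterprise       
  Email:      [                                      ]
  Notes:      [Alice                                 ]
  Region:     [US                                   ▼]
                                                      
                                                      
                                                      
                                                      
                                                      
                                                      
                                                      
                                                      
                                                      
                                                      
                                                      
                                                      
                                                      
                                                      
                                                      


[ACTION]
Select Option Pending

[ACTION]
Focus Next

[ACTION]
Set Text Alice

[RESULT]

  Company:    [Alice                                 ]
> Plan:       ( ) Free  ( ) Pro  (●) Enterprise       
  Email:      [                                      ]
  Notes:      [Alice                                 ]
  Region:     [US                                   ▼]
                                                      
                                                      
                                                      
                                                      
                                                      
                                                      
                                                      
                                                      
                                                      
                                                      
                                                      
                                                      
                                                      
                                                      
                                                      


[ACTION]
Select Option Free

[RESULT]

  Company:    [Alice                                 ]
> Plan:       (●) Free  ( ) Pro  ( ) Enterprise       
  Email:      [                                      ]
  Notes:      [Alice                                 ]
  Region:     [US                                   ▼]
                                                      
                                                      
                                                      
                                                      
                                                      
                                                      
                                                      
                                                      
                                                      
                                                      
                                                      
                                                      
                                                      
                                                      
                                                      


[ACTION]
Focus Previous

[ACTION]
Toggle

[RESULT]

> Company:    [Alice                                 ]
  Plan:       (●) Free  ( ) Pro  ( ) Enterprise       
  Email:      [                                      ]
  Notes:      [Alice                                 ]
  Region:     [US                                   ▼]
                                                      
                                                      
                                                      
                                                      
                                                      
                                                      
                                                      
                                                      
                                                      
                                                      
                                                      
                                                      
                                                      
                                                      
                                                      


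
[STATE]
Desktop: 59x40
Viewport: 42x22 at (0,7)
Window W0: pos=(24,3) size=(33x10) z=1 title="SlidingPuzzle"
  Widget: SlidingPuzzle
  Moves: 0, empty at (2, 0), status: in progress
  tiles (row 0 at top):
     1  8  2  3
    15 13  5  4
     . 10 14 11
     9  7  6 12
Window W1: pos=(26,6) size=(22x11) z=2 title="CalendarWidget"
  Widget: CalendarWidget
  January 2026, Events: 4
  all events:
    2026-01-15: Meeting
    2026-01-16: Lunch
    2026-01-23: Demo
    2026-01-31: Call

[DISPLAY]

                        ┃│┃ CalendarWidget
                        ┃├┠───────────────
                        ┃│┃    January 202
                        ┃├┃Mo Tu We Th Fr 
                        ┃│┃          1  2 
                        ┗━┃ 5  6  7  8  9 
                          ┃12 13 14 15* 16
                          ┃19 20 21 22 23*
                          ┃26 27 28 29 30 
                          ┗━━━━━━━━━━━━━━━
                                          
                                          
                                          
                                          
                                          
                                          
                                          
                                          
                                          
                                          
                                          
                                          


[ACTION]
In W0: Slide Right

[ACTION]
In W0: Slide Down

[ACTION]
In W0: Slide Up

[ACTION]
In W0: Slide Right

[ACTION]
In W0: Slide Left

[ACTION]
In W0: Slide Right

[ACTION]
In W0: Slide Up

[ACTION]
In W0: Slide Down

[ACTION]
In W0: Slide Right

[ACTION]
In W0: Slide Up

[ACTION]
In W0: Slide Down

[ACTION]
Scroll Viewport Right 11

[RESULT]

             ┃│┃ CalendarWidget     ┃     
             ┃├┠────────────────────┨     
             ┃│┃    January 2026    ┃     
             ┃├┃Mo Tu We Th Fr Sa Su┃     
             ┃│┃          1  2  3  4┃     
             ┗━┃ 5  6  7  8  9 10 11┃━━━━━
               ┃12 13 14 15* 16* 17 ┃     
               ┃19 20 21 22 23* 24 2┃     
               ┃26 27 28 29 30 31*  ┃     
               ┗━━━━━━━━━━━━━━━━━━━━┛     
                                          
                                          
                                          
                                          
                                          
                                          
                                          
                                          
                                          
                                          
                                          
                                          


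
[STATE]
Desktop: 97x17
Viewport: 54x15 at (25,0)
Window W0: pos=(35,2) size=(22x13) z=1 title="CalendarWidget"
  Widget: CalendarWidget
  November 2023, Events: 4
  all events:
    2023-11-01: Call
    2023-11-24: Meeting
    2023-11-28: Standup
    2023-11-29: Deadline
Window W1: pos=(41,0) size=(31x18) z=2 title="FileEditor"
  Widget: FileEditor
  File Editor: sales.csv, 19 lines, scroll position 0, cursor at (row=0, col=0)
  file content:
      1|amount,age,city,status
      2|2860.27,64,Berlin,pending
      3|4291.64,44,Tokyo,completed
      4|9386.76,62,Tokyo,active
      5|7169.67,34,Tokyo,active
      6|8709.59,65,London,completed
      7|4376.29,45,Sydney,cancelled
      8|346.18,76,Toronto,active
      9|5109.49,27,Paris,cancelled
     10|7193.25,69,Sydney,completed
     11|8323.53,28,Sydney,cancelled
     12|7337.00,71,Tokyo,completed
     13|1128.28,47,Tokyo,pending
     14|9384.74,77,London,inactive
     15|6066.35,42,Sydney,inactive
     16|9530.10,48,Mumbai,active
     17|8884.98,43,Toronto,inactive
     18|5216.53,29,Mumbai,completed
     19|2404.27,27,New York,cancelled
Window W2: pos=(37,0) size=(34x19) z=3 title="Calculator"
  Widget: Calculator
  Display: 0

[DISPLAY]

            ┏━━━━━━━━━━━━━━━━━━━━━━━━━━━━━━━━┓┓       
            ┃ Calculator                     ┃┃       
          ┏━┠────────────────────────────────┨┨       
          ┃ ┃                               0┃┃       
          ┠─┃┌───┬───┬───┬───┐               ┃┃       
          ┃ ┃│ 7 │ 8 │ 9 │ ÷ │               ┃┃       
          ┃M┃├───┼───┼───┼───┤               ┃┃       
          ┃ ┃│ 4 │ 5 │ 6 │ × │               ┃┃       
          ┃ ┃├───┼───┼───┼───┤               ┃┃       
          ┃1┃│ 1 │ 2 │ 3 │ - │               ┃┃       
          ┃2┃├───┼───┼───┼───┤               ┃┃       
          ┃2┃│ 0 │ . │ = │ + │               ┃┃       
          ┃ ┃├───┼───┼───┼───┤               ┃┃       
          ┃ ┃│ C │ MC│ MR│ M+│               ┃┃       
          ┗━┃└───┴───┴───┴───┘               ┃┃       


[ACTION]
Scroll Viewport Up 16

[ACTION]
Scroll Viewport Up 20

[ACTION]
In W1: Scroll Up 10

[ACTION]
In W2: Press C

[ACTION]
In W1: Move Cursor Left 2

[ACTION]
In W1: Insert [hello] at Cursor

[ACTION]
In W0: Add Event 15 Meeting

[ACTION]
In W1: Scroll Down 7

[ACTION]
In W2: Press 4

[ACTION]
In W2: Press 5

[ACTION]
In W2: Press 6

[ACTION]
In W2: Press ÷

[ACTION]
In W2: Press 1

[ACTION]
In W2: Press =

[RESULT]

            ┏━━━━━━━━━━━━━━━━━━━━━━━━━━━━━━━━┓┓       
            ┃ Calculator                     ┃┃       
          ┏━┠────────────────────────────────┨┨       
          ┃ ┃                             456┃┃       
          ┠─┃┌───┬───┬───┬───┐               ┃┃       
          ┃ ┃│ 7 │ 8 │ 9 │ ÷ │               ┃┃       
          ┃M┃├───┼───┼───┼───┤               ┃┃       
          ┃ ┃│ 4 │ 5 │ 6 │ × │               ┃┃       
          ┃ ┃├───┼───┼───┼───┤               ┃┃       
          ┃1┃│ 1 │ 2 │ 3 │ - │               ┃┃       
          ┃2┃├───┼───┼───┼───┤               ┃┃       
          ┃2┃│ 0 │ . │ = │ + │               ┃┃       
          ┃ ┃├───┼───┼───┼───┤               ┃┃       
          ┃ ┃│ C │ MC│ MR│ M+│               ┃┃       
          ┗━┃└───┴───┴───┴───┘               ┃┃       


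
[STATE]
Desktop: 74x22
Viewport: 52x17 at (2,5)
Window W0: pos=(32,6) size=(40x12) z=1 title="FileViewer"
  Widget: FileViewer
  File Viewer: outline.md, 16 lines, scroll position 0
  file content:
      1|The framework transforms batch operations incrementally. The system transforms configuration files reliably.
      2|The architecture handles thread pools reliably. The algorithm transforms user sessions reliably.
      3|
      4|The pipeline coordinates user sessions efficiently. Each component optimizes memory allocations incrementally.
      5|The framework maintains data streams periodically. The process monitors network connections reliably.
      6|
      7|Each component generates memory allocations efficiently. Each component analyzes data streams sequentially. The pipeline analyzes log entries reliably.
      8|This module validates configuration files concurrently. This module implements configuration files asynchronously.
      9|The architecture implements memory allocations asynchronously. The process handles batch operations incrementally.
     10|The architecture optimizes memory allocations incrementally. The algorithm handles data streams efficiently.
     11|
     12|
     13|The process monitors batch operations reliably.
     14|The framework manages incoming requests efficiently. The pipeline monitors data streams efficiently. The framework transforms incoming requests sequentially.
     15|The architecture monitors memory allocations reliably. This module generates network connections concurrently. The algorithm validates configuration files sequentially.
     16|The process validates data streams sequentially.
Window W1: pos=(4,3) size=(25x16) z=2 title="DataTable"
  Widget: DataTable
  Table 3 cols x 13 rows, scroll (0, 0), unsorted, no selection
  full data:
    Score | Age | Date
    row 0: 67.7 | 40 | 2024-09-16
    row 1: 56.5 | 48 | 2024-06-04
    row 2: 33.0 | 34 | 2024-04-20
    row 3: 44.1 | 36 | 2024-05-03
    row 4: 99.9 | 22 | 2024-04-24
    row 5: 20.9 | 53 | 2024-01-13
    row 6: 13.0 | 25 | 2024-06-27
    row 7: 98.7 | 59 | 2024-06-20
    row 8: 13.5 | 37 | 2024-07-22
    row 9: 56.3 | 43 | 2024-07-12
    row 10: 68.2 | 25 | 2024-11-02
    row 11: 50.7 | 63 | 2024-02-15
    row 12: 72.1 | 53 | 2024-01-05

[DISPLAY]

  ┠───────────────────────┨                         
  ┃Score│Age│Date         ┃   ┏━━━━━━━━━━━━━━━━━━━━━
  ┃─────┼───┼──────────   ┃   ┃ FileViewer          
  ┃67.7 │40 │2024-09-16   ┃   ┠─────────────────────
  ┃56.5 │48 │2024-06-04   ┃   ┃The framework transfo
  ┃33.0 │34 │2024-04-20   ┃   ┃The architecture hand
  ┃44.1 │36 │2024-05-03   ┃   ┃                     
  ┃99.9 │22 │2024-04-24   ┃   ┃The pipeline coordina
  ┃20.9 │53 │2024-01-13   ┃   ┃The framework maintai
  ┃13.0 │25 │2024-06-27   ┃   ┃                     
  ┃98.7 │59 │2024-06-20   ┃   ┃Each component genera
  ┃13.5 │37 │2024-07-22   ┃   ┃This module validates
  ┃56.3 │43 │2024-07-12   ┃   ┗━━━━━━━━━━━━━━━━━━━━━
  ┗━━━━━━━━━━━━━━━━━━━━━━━┛                         
                                                    
                                                    
                                                    


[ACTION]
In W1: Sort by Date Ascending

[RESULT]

  ┠───────────────────────┨                         
  ┃Score│Age│Date     ▲   ┃   ┏━━━━━━━━━━━━━━━━━━━━━
  ┃─────┼───┼──────────   ┃   ┃ FileViewer          
  ┃72.1 │53 │2024-01-05   ┃   ┠─────────────────────
  ┃20.9 │53 │2024-01-13   ┃   ┃The framework transfo
  ┃50.7 │63 │2024-02-15   ┃   ┃The architecture hand
  ┃33.0 │34 │2024-04-20   ┃   ┃                     
  ┃99.9 │22 │2024-04-24   ┃   ┃The pipeline coordina
  ┃44.1 │36 │2024-05-03   ┃   ┃The framework maintai
  ┃56.5 │48 │2024-06-04   ┃   ┃                     
  ┃98.7 │59 │2024-06-20   ┃   ┃Each component genera
  ┃13.0 │25 │2024-06-27   ┃   ┃This module validates
  ┃56.3 │43 │2024-07-12   ┃   ┗━━━━━━━━━━━━━━━━━━━━━
  ┗━━━━━━━━━━━━━━━━━━━━━━━┛                         
                                                    
                                                    
                                                    


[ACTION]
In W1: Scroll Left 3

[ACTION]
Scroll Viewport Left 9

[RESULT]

    ┠───────────────────────┨                       
    ┃Score│Age│Date     ▲   ┃   ┏━━━━━━━━━━━━━━━━━━━
    ┃─────┼───┼──────────   ┃   ┃ FileViewer        
    ┃72.1 │53 │2024-01-05   ┃   ┠───────────────────
    ┃20.9 │53 │2024-01-13   ┃   ┃The framework trans
    ┃50.7 │63 │2024-02-15   ┃   ┃The architecture ha
    ┃33.0 │34 │2024-04-20   ┃   ┃                   
    ┃99.9 │22 │2024-04-24   ┃   ┃The pipeline coordi
    ┃44.1 │36 │2024-05-03   ┃   ┃The framework maint
    ┃56.5 │48 │2024-06-04   ┃   ┃                   
    ┃98.7 │59 │2024-06-20   ┃   ┃Each component gene
    ┃13.0 │25 │2024-06-27   ┃   ┃This module validat
    ┃56.3 │43 │2024-07-12   ┃   ┗━━━━━━━━━━━━━━━━━━━
    ┗━━━━━━━━━━━━━━━━━━━━━━━┛                       
                                                    
                                                    
                                                    


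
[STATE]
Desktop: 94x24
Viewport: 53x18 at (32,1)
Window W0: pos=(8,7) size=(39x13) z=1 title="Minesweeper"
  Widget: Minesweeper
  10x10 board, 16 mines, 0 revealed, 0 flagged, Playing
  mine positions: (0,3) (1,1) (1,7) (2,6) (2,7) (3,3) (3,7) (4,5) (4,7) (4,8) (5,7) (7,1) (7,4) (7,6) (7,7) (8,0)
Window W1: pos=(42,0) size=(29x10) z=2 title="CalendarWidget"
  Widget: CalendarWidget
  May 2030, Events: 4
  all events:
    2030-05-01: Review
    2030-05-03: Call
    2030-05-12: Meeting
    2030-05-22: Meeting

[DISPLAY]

          ┃ CalendarWidget            ┃              
          ┠───────────────────────────┨              
          ┃          May 2030         ┃              
          ┃Mo Tu We Th Fr Sa Su       ┃              
          ┃       1*  2  3*  4  5     ┃              
          ┃ 6  7  8  9 10 11 12*      ┃              
━━━━━━━━━━┃13 14 15 16 17 18 19       ┃              
          ┃20 21 22* 23 24 25 26      ┃              
──────────┗━━━━━━━━━━━━━━━━━━━━━━━━━━━┛              
              ┃                                      
              ┃                                      
              ┃                                      
              ┃                                      
              ┃                                      
              ┃                                      
              ┃                                      
              ┃                                      
              ┃                                      


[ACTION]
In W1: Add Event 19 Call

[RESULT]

          ┃ CalendarWidget            ┃              
          ┠───────────────────────────┨              
          ┃          May 2030         ┃              
          ┃Mo Tu We Th Fr Sa Su       ┃              
          ┃       1*  2  3*  4  5     ┃              
          ┃ 6  7  8  9 10 11 12*      ┃              
━━━━━━━━━━┃13 14 15 16 17 18 19*      ┃              
          ┃20 21 22* 23 24 25 26      ┃              
──────────┗━━━━━━━━━━━━━━━━━━━━━━━━━━━┛              
              ┃                                      
              ┃                                      
              ┃                                      
              ┃                                      
              ┃                                      
              ┃                                      
              ┃                                      
              ┃                                      
              ┃                                      


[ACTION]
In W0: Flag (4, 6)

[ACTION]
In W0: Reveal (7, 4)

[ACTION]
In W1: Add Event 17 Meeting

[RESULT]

          ┃ CalendarWidget            ┃              
          ┠───────────────────────────┨              
          ┃          May 2030         ┃              
          ┃Mo Tu We Th Fr Sa Su       ┃              
          ┃       1*  2  3*  4  5     ┃              
          ┃ 6  7  8  9 10 11 12*      ┃              
━━━━━━━━━━┃13 14 15 16 17* 18 19*     ┃              
          ┃20 21 22* 23 24 25 26      ┃              
──────────┗━━━━━━━━━━━━━━━━━━━━━━━━━━━┛              
              ┃                                      
              ┃                                      
              ┃                                      
              ┃                                      
              ┃                                      
              ┃                                      
              ┃                                      
              ┃                                      
              ┃                                      


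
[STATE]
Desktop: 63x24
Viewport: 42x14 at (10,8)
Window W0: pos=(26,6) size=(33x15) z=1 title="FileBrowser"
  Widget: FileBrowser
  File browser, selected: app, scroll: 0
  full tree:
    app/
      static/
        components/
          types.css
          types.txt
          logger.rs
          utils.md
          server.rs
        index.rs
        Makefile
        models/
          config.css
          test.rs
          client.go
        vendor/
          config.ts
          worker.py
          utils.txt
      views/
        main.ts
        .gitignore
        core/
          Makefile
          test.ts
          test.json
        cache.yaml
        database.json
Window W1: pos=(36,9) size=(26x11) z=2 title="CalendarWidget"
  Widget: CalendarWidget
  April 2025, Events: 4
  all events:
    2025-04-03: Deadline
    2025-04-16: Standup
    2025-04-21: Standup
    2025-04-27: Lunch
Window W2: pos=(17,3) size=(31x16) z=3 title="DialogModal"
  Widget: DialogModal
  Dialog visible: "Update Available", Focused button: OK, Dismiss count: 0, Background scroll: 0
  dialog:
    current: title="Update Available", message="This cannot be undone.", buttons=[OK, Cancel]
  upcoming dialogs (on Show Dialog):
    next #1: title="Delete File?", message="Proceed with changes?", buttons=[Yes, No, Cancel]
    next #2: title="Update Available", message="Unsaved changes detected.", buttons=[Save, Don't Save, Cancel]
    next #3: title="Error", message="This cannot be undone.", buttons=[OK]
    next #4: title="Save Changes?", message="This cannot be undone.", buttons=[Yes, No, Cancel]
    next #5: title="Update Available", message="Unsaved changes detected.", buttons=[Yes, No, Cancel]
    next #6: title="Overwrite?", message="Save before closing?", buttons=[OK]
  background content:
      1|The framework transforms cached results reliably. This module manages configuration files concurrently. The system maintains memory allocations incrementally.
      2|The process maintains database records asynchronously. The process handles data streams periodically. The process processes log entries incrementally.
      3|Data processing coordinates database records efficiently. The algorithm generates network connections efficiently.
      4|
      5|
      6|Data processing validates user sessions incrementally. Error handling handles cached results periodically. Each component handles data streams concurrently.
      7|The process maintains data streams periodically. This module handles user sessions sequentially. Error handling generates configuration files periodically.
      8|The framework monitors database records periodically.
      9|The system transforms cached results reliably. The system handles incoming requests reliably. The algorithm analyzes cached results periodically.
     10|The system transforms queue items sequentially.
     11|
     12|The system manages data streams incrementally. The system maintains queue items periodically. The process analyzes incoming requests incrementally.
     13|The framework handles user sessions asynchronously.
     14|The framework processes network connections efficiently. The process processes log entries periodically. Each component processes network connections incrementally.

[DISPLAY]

       ┃Data processing coordinates d┃────
       ┃  ┌───────────────────────┐  ┃━━━━
       ┃  │    Update Available   │  ┃dget
       ┃Da│ This cannot be undone.│se┃────
       ┃Th│     [OK]  Cancel      │st┃l 20
       ┃Th└───────────────────────┘ba┃ Fr 
       ┃The system transforms cached ┃*  4
       ┃The system transforms queue i┃ 11 
       ┃                             ┃7 18
       ┃The system manages data strea┃4 25
       ┗━━━━━━━━━━━━━━━━━━━━━━━━━━━━━┛    
                ┃         ┗━━━━━━━━━━━━━━━
                ┗━━━━━━━━━━━━━━━━━━━━━━━━━
                                          


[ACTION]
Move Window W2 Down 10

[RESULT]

       ┏━━━━━━━━━━━━━━━━━━━━━━━━━━━━━┓────
       ┃ DialogModal                 ┃━━━━
       ┠─────────────────────────────┨dget
       ┃The framework transforms cach┃────
       ┃The process maintains databas┃l 20
       ┃Data processing coordinates d┃ Fr 
       ┃  ┌───────────────────────┐  ┃*  4
       ┃  │    Update Available   │  ┃ 11 
       ┃Da│ This cannot be undone.│se┃7 18
       ┃Th│     [OK]  Cancel      │st┃4 25
       ┃Th└───────────────────────┘ba┃    
       ┃The system transforms cached ┃━━━━
       ┃The system transforms queue i┃━━━━
       ┃                             ┃    


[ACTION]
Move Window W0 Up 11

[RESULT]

       ┏━━━━━━━━━━━━━━━━━━━━━━━━━━━━━┓    
       ┃ DialogModal                 ┃━━━━
       ┠─────────────────────────────┨dget
       ┃The framework transforms cach┃────
       ┃The process maintains databas┃l 20
       ┃Data processing coordinates d┃ Fr 
       ┃  ┌───────────────────────┐  ┃*  4
       ┃  │    Update Available   │  ┃ 11 
       ┃Da│ This cannot be undone.│se┃7 18
       ┃Th│     [OK]  Cancel      │st┃4 25
       ┃Th└───────────────────────┘ba┃    
       ┃The system transforms cached ┃━━━━
       ┃The system transforms queue i┃    
       ┃                             ┃    


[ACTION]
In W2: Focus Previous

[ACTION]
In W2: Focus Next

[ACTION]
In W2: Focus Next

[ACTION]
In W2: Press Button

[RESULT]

       ┏━━━━━━━━━━━━━━━━━━━━━━━━━━━━━┓    
       ┃ DialogModal                 ┃━━━━
       ┠─────────────────────────────┨dget
       ┃The framework transforms cach┃────
       ┃The process maintains databas┃l 20
       ┃Data processing coordinates d┃ Fr 
       ┃                             ┃*  4
       ┃                             ┃ 11 
       ┃Data processing validates use┃7 18
       ┃The process maintains data st┃4 25
       ┃The framework monitors databa┃    
       ┃The system transforms cached ┃━━━━
       ┃The system transforms queue i┃    
       ┃                             ┃    
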